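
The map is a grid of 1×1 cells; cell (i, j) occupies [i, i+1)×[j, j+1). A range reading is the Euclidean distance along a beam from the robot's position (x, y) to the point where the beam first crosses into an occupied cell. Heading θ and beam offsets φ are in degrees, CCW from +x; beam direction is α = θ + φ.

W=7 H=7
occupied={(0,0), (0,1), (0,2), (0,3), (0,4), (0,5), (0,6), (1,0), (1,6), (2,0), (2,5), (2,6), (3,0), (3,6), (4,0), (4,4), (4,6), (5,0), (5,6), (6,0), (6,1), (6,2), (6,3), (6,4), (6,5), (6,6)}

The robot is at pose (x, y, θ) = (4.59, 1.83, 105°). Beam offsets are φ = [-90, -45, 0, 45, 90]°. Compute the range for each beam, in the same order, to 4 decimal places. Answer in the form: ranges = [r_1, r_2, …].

ranges = [1.4597, 2.8200, 2.2465, 4.1454, 3.2069]

beam 1: φ=-90°, α=15°
  dir = (cos 15°, sin 15°) = (0.9659, 0.2588); from cell (4,1)
  next x-line at t=0.4245, next y-line at t=0.6568; Δt_x=1.0353, Δt_y=3.8637
    x: enter (5,1) at t=0.4245
    y: enter (5,2) at t=0.6568
    x: enter (6,2) at t=1.4597 ← occupied
  → r_1 = 1.4597
beam 2: φ=-45°, α=60°
  dir = (cos 60°, sin 60°) = (0.5000, 0.8660); from cell (4,1)
  next x-line at t=0.8200, next y-line at t=0.1963; Δt_x=2.0000, Δt_y=1.1547
    y: enter (4,2) at t=0.1963
    x: enter (5,2) at t=0.8200
    y: enter (5,3) at t=1.3510
    y: enter (5,4) at t=2.5057
    x: enter (6,4) at t=2.8200 ← occupied
  → r_2 = 2.8200
beam 3: φ=0°, α=105°
  dir = (cos 105°, sin 105°) = (-0.2588, 0.9659); from cell (4,1)
  next x-line at t=2.2796, next y-line at t=0.1760; Δt_x=3.8637, Δt_y=1.0353
    y: enter (4,2) at t=0.1760
    y: enter (4,3) at t=1.2113
    y: enter (4,4) at t=2.2465 ← occupied
  → r_3 = 2.2465
beam 4: φ=45°, α=150°
  dir = (cos 150°, sin 150°) = (-0.8660, 0.5000); from cell (4,1)
  next x-line at t=0.6813, next y-line at t=0.3400; Δt_x=1.1547, Δt_y=2.0000
    y: enter (4,2) at t=0.3400
    x: enter (3,2) at t=0.6813
    x: enter (2,2) at t=1.8360
    y: enter (2,3) at t=2.3400
    x: enter (1,3) at t=2.9907
    x: enter (0,3) at t=4.1454 ← occupied
  → r_4 = 4.1454
beam 5: φ=90°, α=195°
  dir = (cos 195°, sin 195°) = (-0.9659, -0.2588); from cell (4,1)
  next x-line at t=0.6108, next y-line at t=3.2069; Δt_x=1.0353, Δt_y=3.8637
    x: enter (3,1) at t=0.6108
    x: enter (2,1) at t=1.6461
    x: enter (1,1) at t=2.6814
    y: enter (1,0) at t=3.2069 ← occupied
  → r_5 = 3.2069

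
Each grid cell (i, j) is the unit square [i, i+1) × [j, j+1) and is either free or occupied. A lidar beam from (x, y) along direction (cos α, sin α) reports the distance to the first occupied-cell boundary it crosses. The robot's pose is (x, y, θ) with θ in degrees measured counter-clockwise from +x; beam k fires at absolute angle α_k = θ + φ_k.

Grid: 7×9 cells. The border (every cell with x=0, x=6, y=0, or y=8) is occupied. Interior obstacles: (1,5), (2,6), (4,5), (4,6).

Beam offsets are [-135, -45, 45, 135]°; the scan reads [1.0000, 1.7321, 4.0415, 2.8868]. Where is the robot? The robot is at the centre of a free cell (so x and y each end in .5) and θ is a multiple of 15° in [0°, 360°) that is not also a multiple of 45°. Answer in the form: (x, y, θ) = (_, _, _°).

(x, y, θ) = (3.5, 4.5, 195°)

Candidates: 31 free-cell centres × 16 headings = 496 poses. Raycast each; keep the one whose scan matches to 4 dp.
  (1.5, 2.5, 300°): beam 1 = 0.5176 ≠ 1.0000 ✗
  (5.5, 1.5, 105°): beam 1 = 0.5774 ≠ 1.0000 ✗
  (1.5, 6.5, 165°): beam 1 = 0.5774 ≠ 1.0000 ✗
  …
  (3.5, 4.5, 195°): r_1=1.0000, r_2=1.7321, r_3=4.0415, r_4=2.8868 — all match ✓
No second candidate reproduces the full scan.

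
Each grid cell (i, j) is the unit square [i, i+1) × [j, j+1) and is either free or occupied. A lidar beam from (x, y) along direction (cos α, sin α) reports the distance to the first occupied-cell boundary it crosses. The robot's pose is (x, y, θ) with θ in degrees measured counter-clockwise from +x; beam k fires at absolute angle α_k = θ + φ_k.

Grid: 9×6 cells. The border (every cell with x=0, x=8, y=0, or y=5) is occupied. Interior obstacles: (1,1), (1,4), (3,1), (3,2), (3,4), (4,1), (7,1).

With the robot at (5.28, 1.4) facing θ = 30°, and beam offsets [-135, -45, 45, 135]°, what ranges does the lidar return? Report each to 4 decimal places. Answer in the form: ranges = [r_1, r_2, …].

beam 1: φ=-135°, α=255°
  dir = (cos 255°, sin 255°) = (-0.2588, -0.9659); from cell (5,1)
  next x-line at t=1.0818, next y-line at t=0.4141; Δt_x=3.8637, Δt_y=1.0353
    y: enter (5,0) at t=0.4141 ← occupied
  → r_1 = 0.4141
beam 2: φ=-45°, α=345°
  dir = (cos 345°, sin 345°) = (0.9659, -0.2588); from cell (5,1)
  next x-line at t=0.7454, next y-line at t=1.5455; Δt_x=1.0353, Δt_y=3.8637
    x: enter (6,1) at t=0.7454
    y: enter (6,0) at t=1.5455 ← occupied
  → r_2 = 1.5455
beam 3: φ=45°, α=75°
  dir = (cos 75°, sin 75°) = (0.2588, 0.9659); from cell (5,1)
  next x-line at t=2.7819, next y-line at t=0.6212; Δt_x=3.8637, Δt_y=1.0353
    y: enter (5,2) at t=0.6212
    y: enter (5,3) at t=1.6564
    y: enter (5,4) at t=2.6917
    x: enter (6,4) at t=2.7819
    y: enter (6,5) at t=3.7270 ← occupied
  → r_3 = 3.7270
beam 4: φ=135°, α=165°
  dir = (cos 165°, sin 165°) = (-0.9659, 0.2588); from cell (5,1)
  next x-line at t=0.2899, next y-line at t=2.3182; Δt_x=1.0353, Δt_y=3.8637
    x: enter (4,1) at t=0.2899 ← occupied
  → r_4 = 0.2899

ranges = [0.4141, 1.5455, 3.7270, 0.2899]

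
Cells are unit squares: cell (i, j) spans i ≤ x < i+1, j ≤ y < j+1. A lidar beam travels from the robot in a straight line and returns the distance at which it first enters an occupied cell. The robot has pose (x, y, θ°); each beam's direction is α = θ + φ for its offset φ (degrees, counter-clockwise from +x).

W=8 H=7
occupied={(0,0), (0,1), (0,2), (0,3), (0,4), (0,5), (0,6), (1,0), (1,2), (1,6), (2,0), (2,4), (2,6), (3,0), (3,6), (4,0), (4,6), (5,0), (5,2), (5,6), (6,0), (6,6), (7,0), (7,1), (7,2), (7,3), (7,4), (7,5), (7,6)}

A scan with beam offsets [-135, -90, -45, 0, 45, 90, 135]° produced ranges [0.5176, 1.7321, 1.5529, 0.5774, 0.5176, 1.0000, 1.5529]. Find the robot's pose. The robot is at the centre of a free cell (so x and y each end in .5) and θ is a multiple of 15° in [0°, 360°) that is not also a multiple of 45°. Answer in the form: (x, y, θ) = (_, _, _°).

(x, y, θ) = (1.5, 4.5, 150°)

The pose lattice has 27·16 = 432 candidates. Test each by forward raycasting.
  (5.5, 1.5, 165°): beam 1 = 1.7321 ≠ 0.5176 ✗
  (2.5, 5.5, 120°): beam 1 = 4.6587 ≠ 0.5176 ✗
  (2.5, 1.5, 240°): beam 1 = 4.6587 ≠ 0.5176 ✗
  (2.5, 2.5, 210°): beam 1 = 1.5529 ≠ 0.5176 ✗
  …
  (1.5, 4.5, 150°): r_1=0.5176, r_2=1.7321, r_3=1.5529, r_4=0.5774, r_5=0.5176, r_6=1.0000, r_7=1.5529 — all match ✓
Unique over the lattice → pose = (1.5, 4.5, 150°).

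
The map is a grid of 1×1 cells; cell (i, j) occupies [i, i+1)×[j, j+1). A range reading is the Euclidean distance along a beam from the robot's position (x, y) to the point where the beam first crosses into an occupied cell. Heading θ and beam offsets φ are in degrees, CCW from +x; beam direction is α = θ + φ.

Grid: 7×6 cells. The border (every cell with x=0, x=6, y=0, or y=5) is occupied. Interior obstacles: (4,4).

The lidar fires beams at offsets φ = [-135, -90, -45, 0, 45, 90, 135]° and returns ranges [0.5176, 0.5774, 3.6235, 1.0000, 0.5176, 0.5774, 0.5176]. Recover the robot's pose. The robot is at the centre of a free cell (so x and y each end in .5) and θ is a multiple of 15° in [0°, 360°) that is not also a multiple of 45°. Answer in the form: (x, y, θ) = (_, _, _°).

The pose lattice has 19·16 = 304 candidates. Test each by forward raycasting.
  (5.5, 1.5, 195°): beam 1 = 1.0000 ≠ 0.5176 ✗
  (2.5, 4.5, 195°): beam 1 = 0.5774 ≠ 0.5176 ✗
  (5.5, 2.5, 165°): beam 1 = 0.5774 ≠ 0.5176 ✗
  (5.5, 3.5, 150°): beam 2 = 1.0000 ≠ 0.5774 ✗
  …
  (5.5, 4.5, 300°): r_1=0.5176, r_2=0.5774, r_3=3.6235, r_4=1.0000, r_5=0.5176, r_6=0.5774, r_7=0.5176 — all match ✓
Only this pose fits every beam.

(x, y, θ) = (5.5, 4.5, 300°)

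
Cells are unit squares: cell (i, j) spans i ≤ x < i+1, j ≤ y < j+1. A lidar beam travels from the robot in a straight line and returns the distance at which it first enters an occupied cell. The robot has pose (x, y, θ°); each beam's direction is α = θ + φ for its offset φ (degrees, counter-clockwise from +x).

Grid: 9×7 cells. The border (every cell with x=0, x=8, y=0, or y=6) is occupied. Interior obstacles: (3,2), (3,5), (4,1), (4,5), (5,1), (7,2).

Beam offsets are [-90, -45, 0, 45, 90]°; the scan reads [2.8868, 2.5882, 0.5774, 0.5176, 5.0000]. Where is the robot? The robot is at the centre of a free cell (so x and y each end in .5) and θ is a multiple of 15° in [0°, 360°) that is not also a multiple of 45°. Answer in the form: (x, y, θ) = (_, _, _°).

Candidates: 29 free-cell centres × 16 headings = 464 poses. Raycast each; keep the one whose scan matches to 4 dp.
  (1.5, 3.5, 330°): beam 1 = 1.0000 ≠ 2.8868 ✗
  (6.5, 1.5, 150°): beam 1 = 1.0000 ≠ 2.8868 ✗
  (6.5, 1.5, 105°): beam 1 = 1.5529 ≠ 2.8868 ✗
  (7.5, 3.5, 30°): beam 1 = 0.5774 ≠ 2.8868 ✗
  …
  (3.5, 3.5, 240°): r_1=2.8868, r_2=2.5882, r_3=0.5774, r_4=0.5176, r_5=5.0000 — all match ✓
Unique over the lattice → pose = (3.5, 3.5, 240°).

(x, y, θ) = (3.5, 3.5, 240°)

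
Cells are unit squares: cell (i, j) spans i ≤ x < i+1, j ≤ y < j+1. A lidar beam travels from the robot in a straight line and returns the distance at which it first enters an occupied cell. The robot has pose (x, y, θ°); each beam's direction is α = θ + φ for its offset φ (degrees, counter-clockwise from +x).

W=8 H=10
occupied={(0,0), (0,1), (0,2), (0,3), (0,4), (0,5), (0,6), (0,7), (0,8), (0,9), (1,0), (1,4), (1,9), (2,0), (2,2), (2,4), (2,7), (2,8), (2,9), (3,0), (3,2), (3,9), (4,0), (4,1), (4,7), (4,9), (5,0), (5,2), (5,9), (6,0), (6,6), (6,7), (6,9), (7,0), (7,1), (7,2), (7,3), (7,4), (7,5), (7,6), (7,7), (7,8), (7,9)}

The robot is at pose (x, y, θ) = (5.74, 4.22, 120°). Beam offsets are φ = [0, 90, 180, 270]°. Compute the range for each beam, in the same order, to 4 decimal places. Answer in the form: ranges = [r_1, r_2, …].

ranges = [3.2101, 2.4400, 2.5200, 1.4549]

beam 1: φ=0°, α=120°
  direction (-0.5000, 0.8660); cell (5,4); t to first gridline: x 1.4800, y 0.9007 (then +2.0000 / +1.1547)
    (5,5) via y @ 0.9007
    (4,5) via x @ 1.4800
    (4,6) via y @ 2.0554
    (4,7) via y @ 3.2101  # hit
  → r_1 = 3.2101
beam 2: φ=90°, α=210°
  direction (-0.8660, -0.5000); cell (5,4); t to first gridline: x 0.8545, y 0.4400 (then +1.1547 / +2.0000)
    (5,3) via y @ 0.4400
    (4,3) via x @ 0.8545
    (3,3) via x @ 2.0092
    (3,2) via y @ 2.4400  # hit
  → r_2 = 2.4400
beam 3: φ=180°, α=300°
  direction (0.5000, -0.8660); cell (5,4); t to first gridline: x 0.5200, y 0.2540 (then +2.0000 / +1.1547)
    (5,3) via y @ 0.2540
    (6,3) via x @ 0.5200
    (6,2) via y @ 1.4087
    (7,2) via x @ 2.5200  # hit
  → r_3 = 2.5200
beam 4: φ=270°, α=30°
  direction (0.8660, 0.5000); cell (5,4); t to first gridline: x 0.3002, y 1.5600 (then +1.1547 / +2.0000)
    (6,4) via x @ 0.3002
    (7,4) via x @ 1.4549  # hit
  → r_4 = 1.4549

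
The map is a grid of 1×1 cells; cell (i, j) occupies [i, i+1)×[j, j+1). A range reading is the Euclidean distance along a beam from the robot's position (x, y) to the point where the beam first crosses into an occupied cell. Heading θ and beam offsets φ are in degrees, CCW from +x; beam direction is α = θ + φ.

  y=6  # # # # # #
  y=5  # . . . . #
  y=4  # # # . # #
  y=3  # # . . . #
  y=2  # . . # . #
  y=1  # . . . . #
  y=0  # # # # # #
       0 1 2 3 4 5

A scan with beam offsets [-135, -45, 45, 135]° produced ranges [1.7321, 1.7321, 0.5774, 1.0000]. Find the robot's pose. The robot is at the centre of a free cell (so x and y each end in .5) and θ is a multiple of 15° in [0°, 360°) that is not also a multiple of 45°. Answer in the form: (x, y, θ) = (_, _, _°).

(x, y, θ) = (2.5, 2.5, 345°)

Enumerate (i+0.5, j+0.5, θ) over the 15 free cells and 16 admissible headings. For each, cast all 4 beams and compare to the given ranges.
  (4.5, 2.5, 240°): beam 1 = 1.5529 ≠ 1.7321 ✗
  (2.5, 5.5, 75°): beam 1 = 0.5774 ≠ 1.7321 ✗
  (4.5, 2.5, 210°): beam 1 = 1.5529 ≠ 1.7321 ✗
  …
  (2.5, 2.5, 345°): r_1=1.7321, r_2=1.7321, r_3=0.5774, r_4=1.0000 — all match ✓
Only this pose fits every beam.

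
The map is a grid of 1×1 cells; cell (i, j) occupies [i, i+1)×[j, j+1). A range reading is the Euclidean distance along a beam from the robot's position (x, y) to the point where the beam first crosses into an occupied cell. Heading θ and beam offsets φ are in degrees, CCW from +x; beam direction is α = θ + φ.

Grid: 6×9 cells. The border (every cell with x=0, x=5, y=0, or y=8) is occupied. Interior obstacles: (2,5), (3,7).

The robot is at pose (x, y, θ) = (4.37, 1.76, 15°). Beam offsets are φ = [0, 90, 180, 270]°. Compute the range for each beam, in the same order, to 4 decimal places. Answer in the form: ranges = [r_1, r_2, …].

beam 1: φ=0°, α=15°
  d=(0.9659,0.2588)  start (4,1)  tX=0.6522 tY=0.9273  stride 1/|dx|=1.0353 1/|dy|=3.8637
    cross x-line → (5,1), t=0.6522 (wall)
  → r_1 = 0.6522
beam 2: φ=90°, α=105°
  d=(-0.2588,0.9659)  start (4,1)  tX=1.4296 tY=0.2485  stride 1/|dx|=3.8637 1/|dy|=1.0353
    cross y-line → (4,2), t=0.2485
    cross y-line → (4,3), t=1.2837
    cross x-line → (3,3), t=1.4296
    cross y-line → (3,4), t=2.3190
    cross y-line → (3,5), t=3.3543
    cross y-line → (3,6), t=4.3896
    cross x-line → (2,6), t=5.2933
    cross y-line → (2,7), t=5.4248
    cross y-line → (2,8), t=6.4601 (wall)
  → r_2 = 6.4601
beam 3: φ=180°, α=195°
  d=(-0.9659,-0.2588)  start (4,1)  tX=0.3831 tY=2.9364  stride 1/|dx|=1.0353 1/|dy|=3.8637
    cross x-line → (3,1), t=0.3831
    cross x-line → (2,1), t=1.4183
    cross x-line → (1,1), t=2.4536
    cross y-line → (1,0), t=2.9364 (wall)
  → r_3 = 2.9364
beam 4: φ=270°, α=285°
  d=(0.2588,-0.9659)  start (4,1)  tX=2.4341 tY=0.7868  stride 1/|dx|=3.8637 1/|dy|=1.0353
    cross y-line → (4,0), t=0.7868 (wall)
  → r_4 = 0.7868

ranges = [0.6522, 6.4601, 2.9364, 0.7868]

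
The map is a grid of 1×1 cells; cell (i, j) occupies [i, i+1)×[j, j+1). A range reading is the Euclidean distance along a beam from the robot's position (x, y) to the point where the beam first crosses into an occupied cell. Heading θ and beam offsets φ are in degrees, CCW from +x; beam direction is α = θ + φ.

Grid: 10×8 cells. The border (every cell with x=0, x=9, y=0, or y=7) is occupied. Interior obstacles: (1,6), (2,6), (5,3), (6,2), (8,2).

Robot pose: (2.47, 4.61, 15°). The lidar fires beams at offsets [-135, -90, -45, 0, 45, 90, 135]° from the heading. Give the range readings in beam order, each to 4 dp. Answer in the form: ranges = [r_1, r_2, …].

beam 1: φ=-135°, α=240°
  cosα=-0.5000 sinα=-0.8660 | (2,4) | tMaxX 0.9400 tMaxY 0.7044 | tΔX 2.0000 tΔY 1.1547
    t=0.7044 [y] (2,3)
    t=0.9400 [x] (1,3)
    t=1.8591 [y] (1,2)
    t=2.9400 [x] (0,2) — stop
  → r_1 = 2.9400
beam 2: φ=-90°, α=285°
  cosα=0.2588 sinα=-0.9659 | (2,4) | tMaxX 2.0478 tMaxY 0.6315 | tΔX 3.8637 tΔY 1.0353
    t=0.6315 [y] (2,3)
    t=1.6668 [y] (2,2)
    t=2.0478 [x] (3,2)
    t=2.7021 [y] (3,1)
    t=3.7373 [y] (3,0) — stop
  → r_2 = 3.7373
beam 3: φ=-45°, α=330°
  cosα=0.8660 sinα=-0.5000 | (2,4) | tMaxX 0.6120 tMaxY 1.2200 | tΔX 1.1547 tΔY 2.0000
    t=0.6120 [x] (3,4)
    t=1.2200 [y] (3,3)
    t=1.7667 [x] (4,3)
    t=2.9214 [x] (5,3) — stop
  → r_3 = 2.9214
beam 4: φ=0°, α=15°
  cosα=0.9659 sinα=0.2588 | (2,4) | tMaxX 0.5487 tMaxY 1.5068 | tΔX 1.0353 tΔY 3.8637
    t=0.5487 [x] (3,4)
    t=1.5068 [y] (3,5)
    t=1.5840 [x] (4,5)
    t=2.6192 [x] (5,5)
    t=3.6545 [x] (6,5)
    t=4.6898 [x] (7,5)
    t=5.3705 [y] (7,6)
    t=5.7251 [x] (8,6)
    t=6.7604 [x] (9,6) — stop
  → r_4 = 6.7604
beam 5: φ=45°, α=60°
  cosα=0.5000 sinα=0.8660 | (2,4) | tMaxX 1.0600 tMaxY 0.4503 | tΔX 2.0000 tΔY 1.1547
    t=0.4503 [y] (2,5)
    t=1.0600 [x] (3,5)
    t=1.6050 [y] (3,6)
    t=2.7597 [y] (3,7) — stop
  → r_5 = 2.7597
beam 6: φ=90°, α=105°
  cosα=-0.2588 sinα=0.9659 | (2,4) | tMaxX 1.8159 tMaxY 0.4038 | tΔX 3.8637 tΔY 1.0353
    t=0.4038 [y] (2,5)
    t=1.4390 [y] (2,6) — stop
  → r_6 = 1.4390
beam 7: φ=135°, α=150°
  cosα=-0.8660 sinα=0.5000 | (2,4) | tMaxX 0.5427 tMaxY 0.7800 | tΔX 1.1547 tΔY 2.0000
    t=0.5427 [x] (1,4)
    t=0.7800 [y] (1,5)
    t=1.6974 [x] (0,5) — stop
  → r_7 = 1.6974

ranges = [2.9400, 3.7373, 2.9214, 6.7604, 2.7597, 1.4390, 1.6974]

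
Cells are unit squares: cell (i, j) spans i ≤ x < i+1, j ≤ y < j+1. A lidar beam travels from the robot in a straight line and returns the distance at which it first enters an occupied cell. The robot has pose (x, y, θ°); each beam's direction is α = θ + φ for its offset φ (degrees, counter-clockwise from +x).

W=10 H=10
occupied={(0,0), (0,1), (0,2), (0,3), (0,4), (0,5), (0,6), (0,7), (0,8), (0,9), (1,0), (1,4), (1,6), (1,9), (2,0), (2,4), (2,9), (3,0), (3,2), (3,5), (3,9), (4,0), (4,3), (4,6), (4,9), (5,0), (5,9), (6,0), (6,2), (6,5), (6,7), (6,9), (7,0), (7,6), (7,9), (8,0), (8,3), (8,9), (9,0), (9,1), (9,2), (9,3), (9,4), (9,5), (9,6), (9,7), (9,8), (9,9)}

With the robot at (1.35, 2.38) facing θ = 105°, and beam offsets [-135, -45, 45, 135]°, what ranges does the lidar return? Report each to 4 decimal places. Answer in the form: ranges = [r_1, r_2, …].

ranges = [2.7600, 1.8706, 0.4041, 0.7000]

beam 1: φ=-135°, α=330°
  d=(0.8660,-0.5000)  start (1,2)  tX=0.7506 tY=0.7600  stride 1/|dx|=1.1547 1/|dy|=2.0000
    cross x-line → (2,2), t=0.7506
    cross y-line → (2,1), t=0.7600
    cross x-line → (3,1), t=1.9053
    cross y-line → (3,0), t=2.7600 (wall)
  → r_1 = 2.7600
beam 2: φ=-45°, α=60°
  d=(0.5000,0.8660)  start (1,2)  tX=1.3000 tY=0.7159  stride 1/|dx|=2.0000 1/|dy|=1.1547
    cross y-line → (1,3), t=0.7159
    cross x-line → (2,3), t=1.3000
    cross y-line → (2,4), t=1.8706 (wall)
  → r_2 = 1.8706
beam 3: φ=45°, α=150°
  d=(-0.8660,0.5000)  start (1,2)  tX=0.4041 tY=1.2400  stride 1/|dx|=1.1547 1/|dy|=2.0000
    cross x-line → (0,2), t=0.4041 (wall)
  → r_3 = 0.4041
beam 4: φ=135°, α=240°
  d=(-0.5000,-0.8660)  start (1,2)  tX=0.7000 tY=0.4388  stride 1/|dx|=2.0000 1/|dy|=1.1547
    cross y-line → (1,1), t=0.4388
    cross x-line → (0,1), t=0.7000 (wall)
  → r_4 = 0.7000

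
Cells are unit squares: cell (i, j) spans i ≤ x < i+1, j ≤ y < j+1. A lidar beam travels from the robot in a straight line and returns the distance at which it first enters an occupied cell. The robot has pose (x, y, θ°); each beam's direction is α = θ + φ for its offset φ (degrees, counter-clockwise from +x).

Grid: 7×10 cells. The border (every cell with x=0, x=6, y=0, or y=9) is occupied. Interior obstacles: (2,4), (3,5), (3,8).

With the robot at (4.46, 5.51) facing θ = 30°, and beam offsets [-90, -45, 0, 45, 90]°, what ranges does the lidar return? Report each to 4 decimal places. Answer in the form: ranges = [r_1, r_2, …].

beam 1: φ=-90°, α=300°
  dir = (cos 300°, sin 300°) = (0.5000, -0.8660); from cell (4,5)
  next x-line at t=1.0800, next y-line at t=0.5889; Δt_x=2.0000, Δt_y=1.1547
    y: enter (4,4) at t=0.5889
    x: enter (5,4) at t=1.0800
    y: enter (5,3) at t=1.7436
    y: enter (5,2) at t=2.8983
    x: enter (6,2) at t=3.0800 ← occupied
  → r_1 = 3.0800
beam 2: φ=-45°, α=345°
  dir = (cos 345°, sin 345°) = (0.9659, -0.2588); from cell (4,5)
  next x-line at t=0.5590, next y-line at t=1.9705; Δt_x=1.0353, Δt_y=3.8637
    x: enter (5,5) at t=0.5590
    x: enter (6,5) at t=1.5943 ← occupied
  → r_2 = 1.5943
beam 3: φ=0°, α=30°
  dir = (cos 30°, sin 30°) = (0.8660, 0.5000); from cell (4,5)
  next x-line at t=0.6235, next y-line at t=0.9800; Δt_x=1.1547, Δt_y=2.0000
    x: enter (5,5) at t=0.6235
    y: enter (5,6) at t=0.9800
    x: enter (6,6) at t=1.7782 ← occupied
  → r_3 = 1.7782
beam 4: φ=45°, α=75°
  dir = (cos 75°, sin 75°) = (0.2588, 0.9659); from cell (4,5)
  next x-line at t=2.0864, next y-line at t=0.5073; Δt_x=3.8637, Δt_y=1.0353
    y: enter (4,6) at t=0.5073
    y: enter (4,7) at t=1.5426
    x: enter (5,7) at t=2.0864
    y: enter (5,8) at t=2.5778
    y: enter (5,9) at t=3.6131 ← occupied
  → r_4 = 3.6131
beam 5: φ=90°, α=120°
  dir = (cos 120°, sin 120°) = (-0.5000, 0.8660); from cell (4,5)
  next x-line at t=0.9200, next y-line at t=0.5658; Δt_x=2.0000, Δt_y=1.1547
    y: enter (4,6) at t=0.5658
    x: enter (3,6) at t=0.9200
    y: enter (3,7) at t=1.7205
    y: enter (3,8) at t=2.8752 ← occupied
  → r_5 = 2.8752

ranges = [3.0800, 1.5943, 1.7782, 3.6131, 2.8752]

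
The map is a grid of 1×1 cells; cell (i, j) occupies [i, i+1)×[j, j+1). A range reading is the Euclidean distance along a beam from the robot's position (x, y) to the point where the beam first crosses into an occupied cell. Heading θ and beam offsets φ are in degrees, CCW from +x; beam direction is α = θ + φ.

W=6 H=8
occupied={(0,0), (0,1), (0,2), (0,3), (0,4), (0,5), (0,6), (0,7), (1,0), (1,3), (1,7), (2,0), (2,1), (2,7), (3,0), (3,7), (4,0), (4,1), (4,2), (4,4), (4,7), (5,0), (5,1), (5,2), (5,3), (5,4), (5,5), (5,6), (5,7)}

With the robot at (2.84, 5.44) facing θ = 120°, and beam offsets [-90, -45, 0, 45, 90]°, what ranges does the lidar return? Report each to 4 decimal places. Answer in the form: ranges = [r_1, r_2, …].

beam 1: φ=-90°, α=30°
  dir = (cos 30°, sin 30°) = (0.8660, 0.5000); from cell (2,5)
  next x-line at t=0.1848, next y-line at t=1.1200; Δt_x=1.1547, Δt_y=2.0000
    x: enter (3,5) at t=0.1848
    y: enter (3,6) at t=1.1200
    x: enter (4,6) at t=1.3395
    x: enter (5,6) at t=2.4942 ← occupied
  → r_1 = 2.4942
beam 2: φ=-45°, α=75°
  dir = (cos 75°, sin 75°) = (0.2588, 0.9659); from cell (2,5)
  next x-line at t=0.6182, next y-line at t=0.5798; Δt_x=3.8637, Δt_y=1.0353
    y: enter (2,6) at t=0.5798
    x: enter (3,6) at t=0.6182
    y: enter (3,7) at t=1.6150 ← occupied
  → r_2 = 1.6150
beam 3: φ=0°, α=120°
  dir = (cos 120°, sin 120°) = (-0.5000, 0.8660); from cell (2,5)
  next x-line at t=1.6800, next y-line at t=0.6466; Δt_x=2.0000, Δt_y=1.1547
    y: enter (2,6) at t=0.6466
    x: enter (1,6) at t=1.6800
    y: enter (1,7) at t=1.8013 ← occupied
  → r_3 = 1.8013
beam 4: φ=45°, α=165°
  dir = (cos 165°, sin 165°) = (-0.9659, 0.2588); from cell (2,5)
  next x-line at t=0.8696, next y-line at t=2.1637; Δt_x=1.0353, Δt_y=3.8637
    x: enter (1,5) at t=0.8696
    x: enter (0,5) at t=1.9049 ← occupied
  → r_4 = 1.9049
beam 5: φ=90°, α=210°
  dir = (cos 210°, sin 210°) = (-0.8660, -0.5000); from cell (2,5)
  next x-line at t=0.9699, next y-line at t=0.8800; Δt_x=1.1547, Δt_y=2.0000
    y: enter (2,4) at t=0.8800
    x: enter (1,4) at t=0.9699
    x: enter (0,4) at t=2.1246 ← occupied
  → r_5 = 2.1246

ranges = [2.4942, 1.6150, 1.8013, 1.9049, 2.1246]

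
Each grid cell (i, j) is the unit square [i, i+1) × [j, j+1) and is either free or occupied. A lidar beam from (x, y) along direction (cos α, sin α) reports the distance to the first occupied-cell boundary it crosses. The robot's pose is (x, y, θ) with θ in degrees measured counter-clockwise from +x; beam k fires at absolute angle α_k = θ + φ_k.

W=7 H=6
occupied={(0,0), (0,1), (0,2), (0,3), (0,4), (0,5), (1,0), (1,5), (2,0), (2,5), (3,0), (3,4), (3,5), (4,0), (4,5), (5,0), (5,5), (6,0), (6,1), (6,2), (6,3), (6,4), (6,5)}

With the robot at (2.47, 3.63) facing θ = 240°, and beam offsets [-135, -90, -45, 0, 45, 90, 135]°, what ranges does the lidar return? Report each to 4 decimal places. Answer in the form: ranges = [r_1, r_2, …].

beam 1: φ=-135°, α=105°
  d=(-0.2588,0.9659)  start (2,3)  tX=1.8159 tY=0.3831  stride 1/|dx|=3.8637 1/|dy|=1.0353
    cross y-line → (2,4), t=0.3831
    cross y-line → (2,5), t=1.4183 (wall)
  → r_1 = 1.4183
beam 2: φ=-90°, α=150°
  d=(-0.8660,0.5000)  start (2,3)  tX=0.5427 tY=0.7400  stride 1/|dx|=1.1547 1/|dy|=2.0000
    cross x-line → (1,3), t=0.5427
    cross y-line → (1,4), t=0.7400
    cross x-line → (0,4), t=1.6974 (wall)
  → r_2 = 1.6974
beam 3: φ=-45°, α=195°
  d=(-0.9659,-0.2588)  start (2,3)  tX=0.4866 tY=2.4341  stride 1/|dx|=1.0353 1/|dy|=3.8637
    cross x-line → (1,3), t=0.4866
    cross x-line → (0,3), t=1.5219 (wall)
  → r_3 = 1.5219
beam 4: φ=0°, α=240°
  d=(-0.5000,-0.8660)  start (2,3)  tX=0.9400 tY=0.7275  stride 1/|dx|=2.0000 1/|dy|=1.1547
    cross y-line → (2,2), t=0.7275
    cross x-line → (1,2), t=0.9400
    cross y-line → (1,1), t=1.8822
    cross x-line → (0,1), t=2.9400 (wall)
  → r_4 = 2.9400
beam 5: φ=45°, α=285°
  d=(0.2588,-0.9659)  start (2,3)  tX=2.0478 tY=0.6522  stride 1/|dx|=3.8637 1/|dy|=1.0353
    cross y-line → (2,2), t=0.6522
    cross y-line → (2,1), t=1.6875
    cross x-line → (3,1), t=2.0478
    cross y-line → (3,0), t=2.7228 (wall)
  → r_5 = 2.7228
beam 6: φ=90°, α=330°
  d=(0.8660,-0.5000)  start (2,3)  tX=0.6120 tY=1.2600  stride 1/|dx|=1.1547 1/|dy|=2.0000
    cross x-line → (3,3), t=0.6120
    cross y-line → (3,2), t=1.2600
    cross x-line → (4,2), t=1.7667
    cross x-line → (5,2), t=2.9214
    cross y-line → (5,1), t=3.2600
    cross x-line → (6,1), t=4.0761 (wall)
  → r_6 = 4.0761
beam 7: φ=135°, α=15°
  d=(0.9659,0.2588)  start (2,3)  tX=0.5487 tY=1.4296  stride 1/|dx|=1.0353 1/|dy|=3.8637
    cross x-line → (3,3), t=0.5487
    cross y-line → (3,4), t=1.4296 (wall)
  → r_7 = 1.4296

ranges = [1.4183, 1.6974, 1.5219, 2.9400, 2.7228, 4.0761, 1.4296]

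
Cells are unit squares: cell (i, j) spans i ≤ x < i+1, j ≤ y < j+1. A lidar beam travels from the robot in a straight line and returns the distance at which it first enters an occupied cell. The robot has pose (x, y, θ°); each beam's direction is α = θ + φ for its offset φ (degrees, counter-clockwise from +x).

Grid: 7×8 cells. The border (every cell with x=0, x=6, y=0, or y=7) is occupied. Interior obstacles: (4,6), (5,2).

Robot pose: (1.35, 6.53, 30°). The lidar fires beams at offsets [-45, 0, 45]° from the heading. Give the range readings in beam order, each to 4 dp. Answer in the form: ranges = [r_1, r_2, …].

ranges = [4.8140, 0.9400, 0.4866]

beam 1: φ=-45°, α=345°
  cosα=0.9659 sinα=-0.2588 | (1,6) | tMaxX 0.6729 tMaxY 2.0478 | tΔX 1.0353 tΔY 3.8637
    t=0.6729 [x] (2,6)
    t=1.7082 [x] (3,6)
    t=2.0478 [y] (3,5)
    t=2.7435 [x] (4,5)
    t=3.7788 [x] (5,5)
    t=4.8140 [x] (6,5) — stop
  → r_1 = 4.8140
beam 2: φ=0°, α=30°
  cosα=0.8660 sinα=0.5000 | (1,6) | tMaxX 0.7506 tMaxY 0.9400 | tΔX 1.1547 tΔY 2.0000
    t=0.7506 [x] (2,6)
    t=0.9400 [y] (2,7) — stop
  → r_2 = 0.9400
beam 3: φ=45°, α=75°
  cosα=0.2588 sinα=0.9659 | (1,6) | tMaxX 2.5114 tMaxY 0.4866 | tΔX 3.8637 tΔY 1.0353
    t=0.4866 [y] (1,7) — stop
  → r_3 = 0.4866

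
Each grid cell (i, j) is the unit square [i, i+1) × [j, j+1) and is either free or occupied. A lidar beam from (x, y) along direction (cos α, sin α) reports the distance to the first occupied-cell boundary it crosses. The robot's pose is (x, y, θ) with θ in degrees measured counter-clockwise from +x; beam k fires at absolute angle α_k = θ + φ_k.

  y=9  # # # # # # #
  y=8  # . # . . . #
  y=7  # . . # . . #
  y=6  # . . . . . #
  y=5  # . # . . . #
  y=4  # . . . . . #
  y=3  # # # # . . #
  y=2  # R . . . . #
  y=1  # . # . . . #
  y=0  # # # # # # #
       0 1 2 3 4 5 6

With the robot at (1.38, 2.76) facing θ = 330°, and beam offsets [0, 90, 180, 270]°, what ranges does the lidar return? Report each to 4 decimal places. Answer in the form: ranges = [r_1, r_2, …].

beam 1: φ=0°, α=330°
  d=(0.8660,-0.5000)  start (1,2)  tX=0.7159 tY=1.5200  stride 1/|dx|=1.1547 1/|dy|=2.0000
    cross x-line → (2,2), t=0.7159
    cross y-line → (2,1), t=1.5200 (wall)
  → r_1 = 1.5200
beam 2: φ=90°, α=60°
  d=(0.5000,0.8660)  start (1,2)  tX=1.2400 tY=0.2771  stride 1/|dx|=2.0000 1/|dy|=1.1547
    cross y-line → (1,3), t=0.2771 (wall)
  → r_2 = 0.2771
beam 3: φ=180°, α=150°
  d=(-0.8660,0.5000)  start (1,2)  tX=0.4388 tY=0.4800  stride 1/|dx|=1.1547 1/|dy|=2.0000
    cross x-line → (0,2), t=0.4388 (wall)
  → r_3 = 0.4388
beam 4: φ=270°, α=240°
  d=(-0.5000,-0.8660)  start (1,2)  tX=0.7600 tY=0.8776  stride 1/|dx|=2.0000 1/|dy|=1.1547
    cross x-line → (0,2), t=0.7600 (wall)
  → r_4 = 0.7600

ranges = [1.5200, 0.2771, 0.4388, 0.7600]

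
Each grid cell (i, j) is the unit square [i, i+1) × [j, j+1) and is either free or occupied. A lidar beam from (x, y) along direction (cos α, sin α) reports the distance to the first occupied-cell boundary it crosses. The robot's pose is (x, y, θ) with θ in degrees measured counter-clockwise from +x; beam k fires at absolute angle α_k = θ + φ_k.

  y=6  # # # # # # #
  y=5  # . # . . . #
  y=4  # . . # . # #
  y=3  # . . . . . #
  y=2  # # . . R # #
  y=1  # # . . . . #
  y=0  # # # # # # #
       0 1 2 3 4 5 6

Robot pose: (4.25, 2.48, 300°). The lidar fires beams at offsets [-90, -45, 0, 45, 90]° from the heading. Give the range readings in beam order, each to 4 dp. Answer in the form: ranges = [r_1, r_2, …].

beam 1: φ=-90°, α=210°
  direction (-0.8660, -0.5000); cell (4,2); t to first gridline: x 0.2887, y 0.9600 (then +1.1547 / +2.0000)
    (3,2) via x @ 0.2887
    (3,1) via y @ 0.9600
    (2,1) via x @ 1.4434
    (1,1) via x @ 2.5981  # hit
  → r_1 = 2.5981
beam 2: φ=-45°, α=255°
  direction (-0.2588, -0.9659); cell (4,2); t to first gridline: x 0.9659, y 0.4969 (then +3.8637 / +1.0353)
    (4,1) via y @ 0.4969
    (3,1) via x @ 0.9659
    (3,0) via y @ 1.5322  # hit
  → r_2 = 1.5322
beam 3: φ=0°, α=300°
  direction (0.5000, -0.8660); cell (4,2); t to first gridline: x 1.5000, y 0.5543 (then +2.0000 / +1.1547)
    (4,1) via y @ 0.5543
    (5,1) via x @ 1.5000
    (5,0) via y @ 1.7090  # hit
  → r_3 = 1.7090
beam 4: φ=45°, α=345°
  direction (0.9659, -0.2588); cell (4,2); t to first gridline: x 0.7765, y 1.8546 (then +1.0353 / +3.8637)
    (5,2) via x @ 0.7765  # hit
  → r_4 = 0.7765
beam 5: φ=90°, α=30°
  direction (0.8660, 0.5000); cell (4,2); t to first gridline: x 0.8660, y 1.0400 (then +1.1547 / +2.0000)
    (5,2) via x @ 0.8660  # hit
  → r_5 = 0.8660

ranges = [2.5981, 1.5322, 1.7090, 0.7765, 0.8660]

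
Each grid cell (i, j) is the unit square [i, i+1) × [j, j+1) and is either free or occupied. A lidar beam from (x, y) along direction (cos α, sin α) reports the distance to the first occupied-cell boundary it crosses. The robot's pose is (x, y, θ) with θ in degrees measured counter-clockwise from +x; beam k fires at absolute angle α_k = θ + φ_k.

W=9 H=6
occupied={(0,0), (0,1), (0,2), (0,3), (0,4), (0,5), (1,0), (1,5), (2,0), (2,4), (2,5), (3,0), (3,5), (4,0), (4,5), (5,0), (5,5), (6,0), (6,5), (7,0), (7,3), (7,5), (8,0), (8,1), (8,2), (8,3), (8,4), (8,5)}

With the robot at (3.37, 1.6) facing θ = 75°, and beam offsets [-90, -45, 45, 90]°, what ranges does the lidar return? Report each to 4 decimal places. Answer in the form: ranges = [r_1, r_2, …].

ranges = [2.3182, 4.1916, 3.9260, 2.4536]

beam 1: φ=-90°, α=345°
  cosα=0.9659 sinα=-0.2588 | (3,1) | tMaxX 0.6522 tMaxY 2.3182 | tΔX 1.0353 tΔY 3.8637
    t=0.6522 [x] (4,1)
    t=1.6875 [x] (5,1)
    t=2.3182 [y] (5,0) — stop
  → r_1 = 2.3182
beam 2: φ=-45°, α=30°
  cosα=0.8660 sinα=0.5000 | (3,1) | tMaxX 0.7275 tMaxY 0.8000 | tΔX 1.1547 tΔY 2.0000
    t=0.7275 [x] (4,1)
    t=0.8000 [y] (4,2)
    t=1.8822 [x] (5,2)
    t=2.8000 [y] (5,3)
    t=3.0369 [x] (6,3)
    t=4.1916 [x] (7,3) — stop
  → r_2 = 4.1916
beam 3: φ=45°, α=120°
  cosα=-0.5000 sinα=0.8660 | (3,1) | tMaxX 0.7400 tMaxY 0.4619 | tΔX 2.0000 tΔY 1.1547
    t=0.4619 [y] (3,2)
    t=0.7400 [x] (2,2)
    t=1.6166 [y] (2,3)
    t=2.7400 [x] (1,3)
    t=2.7713 [y] (1,4)
    t=3.9260 [y] (1,5) — stop
  → r_3 = 3.9260
beam 4: φ=90°, α=165°
  cosα=-0.9659 sinα=0.2588 | (3,1) | tMaxX 0.3831 tMaxY 1.5455 | tΔX 1.0353 tΔY 3.8637
    t=0.3831 [x] (2,1)
    t=1.4183 [x] (1,1)
    t=1.5455 [y] (1,2)
    t=2.4536 [x] (0,2) — stop
  → r_4 = 2.4536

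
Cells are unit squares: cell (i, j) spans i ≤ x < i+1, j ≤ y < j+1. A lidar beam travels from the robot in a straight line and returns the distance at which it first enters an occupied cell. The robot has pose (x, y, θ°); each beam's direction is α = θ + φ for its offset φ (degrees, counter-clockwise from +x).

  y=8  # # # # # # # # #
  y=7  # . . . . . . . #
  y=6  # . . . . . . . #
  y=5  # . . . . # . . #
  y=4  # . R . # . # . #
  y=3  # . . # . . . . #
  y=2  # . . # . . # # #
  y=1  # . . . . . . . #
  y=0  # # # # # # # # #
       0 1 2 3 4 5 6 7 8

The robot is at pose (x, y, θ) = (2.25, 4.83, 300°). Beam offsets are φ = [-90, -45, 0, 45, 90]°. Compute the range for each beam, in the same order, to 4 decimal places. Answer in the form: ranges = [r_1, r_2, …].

beam 1: φ=-90°, α=210°
  dir = (cos 210°, sin 210°) = (-0.8660, -0.5000); from cell (2,4)
  next x-line at t=0.2887, next y-line at t=1.6600; Δt_x=1.1547, Δt_y=2.0000
    x: enter (1,4) at t=0.2887
    x: enter (0,4) at t=1.4434 ← occupied
  → r_1 = 1.4434
beam 2: φ=-45°, α=255°
  dir = (cos 255°, sin 255°) = (-0.2588, -0.9659); from cell (2,4)
  next x-line at t=0.9659, next y-line at t=0.8593; Δt_x=3.8637, Δt_y=1.0353
    y: enter (2,3) at t=0.8593
    x: enter (1,3) at t=0.9659
    y: enter (1,2) at t=1.8946
    y: enter (1,1) at t=2.9298
    y: enter (1,0) at t=3.9651 ← occupied
  → r_2 = 3.9651
beam 3: φ=0°, α=300°
  dir = (cos 300°, sin 300°) = (0.5000, -0.8660); from cell (2,4)
  next x-line at t=1.5000, next y-line at t=0.9584; Δt_x=2.0000, Δt_y=1.1547
    y: enter (2,3) at t=0.9584
    x: enter (3,3) at t=1.5000 ← occupied
  → r_3 = 1.5000
beam 4: φ=45°, α=345°
  dir = (cos 345°, sin 345°) = (0.9659, -0.2588); from cell (2,4)
  next x-line at t=0.7765, next y-line at t=3.2069; Δt_x=1.0353, Δt_y=3.8637
    x: enter (3,4) at t=0.7765
    x: enter (4,4) at t=1.8117 ← occupied
  → r_4 = 1.8117
beam 5: φ=90°, α=30°
  dir = (cos 30°, sin 30°) = (0.8660, 0.5000); from cell (2,4)
  next x-line at t=0.8660, next y-line at t=0.3400; Δt_x=1.1547, Δt_y=2.0000
    y: enter (2,5) at t=0.3400
    x: enter (3,5) at t=0.8660
    x: enter (4,5) at t=2.0207
    y: enter (4,6) at t=2.3400
    x: enter (5,6) at t=3.1754
    x: enter (6,6) at t=4.3301
    y: enter (6,7) at t=4.3400
    x: enter (7,7) at t=5.4848
    y: enter (7,8) at t=6.3400 ← occupied
  → r_5 = 6.3400

ranges = [1.4434, 3.9651, 1.5000, 1.8117, 6.3400]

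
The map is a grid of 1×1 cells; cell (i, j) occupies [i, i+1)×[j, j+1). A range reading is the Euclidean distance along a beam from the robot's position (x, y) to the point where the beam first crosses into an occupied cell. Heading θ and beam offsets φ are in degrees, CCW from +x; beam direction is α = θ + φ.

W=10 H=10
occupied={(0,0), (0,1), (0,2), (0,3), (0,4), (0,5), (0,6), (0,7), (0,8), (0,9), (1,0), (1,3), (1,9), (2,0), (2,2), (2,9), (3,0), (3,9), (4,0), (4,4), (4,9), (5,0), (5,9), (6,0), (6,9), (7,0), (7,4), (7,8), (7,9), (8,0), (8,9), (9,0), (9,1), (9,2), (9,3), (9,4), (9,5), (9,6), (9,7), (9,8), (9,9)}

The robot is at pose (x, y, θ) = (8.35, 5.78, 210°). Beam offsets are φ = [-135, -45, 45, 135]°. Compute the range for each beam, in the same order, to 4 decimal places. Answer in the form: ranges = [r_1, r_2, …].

beam 1: φ=-135°, α=75°
  cosα=0.2588 sinα=0.9659 | (8,5) | tMaxX 2.5114 tMaxY 0.2278 | tΔX 3.8637 tΔY 1.0353
    t=0.2278 [y] (8,6)
    t=1.2630 [y] (8,7)
    t=2.2983 [y] (8,8)
    t=2.5114 [x] (9,8) — stop
  → r_1 = 2.5114
beam 2: φ=-45°, α=165°
  cosα=-0.9659 sinα=0.2588 | (8,5) | tMaxX 0.3623 tMaxY 0.8500 | tΔX 1.0353 tΔY 3.8637
    t=0.3623 [x] (7,5)
    t=0.8500 [y] (7,6)
    t=1.3976 [x] (6,6)
    t=2.4329 [x] (5,6)
    t=3.4682 [x] (4,6)
    t=4.5035 [x] (3,6)
    t=4.7137 [y] (3,7)
    t=5.5387 [x] (2,7)
    t=6.5740 [x] (1,7)
    t=7.6093 [x] (0,7) — stop
  → r_2 = 7.6093
beam 3: φ=45°, α=255°
  cosα=-0.2588 sinα=-0.9659 | (8,5) | tMaxX 1.3523 tMaxY 0.8075 | tΔX 3.8637 tΔY 1.0353
    t=0.8075 [y] (8,4)
    t=1.3523 [x] (7,4) — stop
  → r_3 = 1.3523
beam 4: φ=135°, α=345°
  cosα=0.9659 sinα=-0.2588 | (8,5) | tMaxX 0.6729 tMaxY 3.0137 | tΔX 1.0353 tΔY 3.8637
    t=0.6729 [x] (9,5) — stop
  → r_4 = 0.6729

ranges = [2.5114, 7.6093, 1.3523, 0.6729]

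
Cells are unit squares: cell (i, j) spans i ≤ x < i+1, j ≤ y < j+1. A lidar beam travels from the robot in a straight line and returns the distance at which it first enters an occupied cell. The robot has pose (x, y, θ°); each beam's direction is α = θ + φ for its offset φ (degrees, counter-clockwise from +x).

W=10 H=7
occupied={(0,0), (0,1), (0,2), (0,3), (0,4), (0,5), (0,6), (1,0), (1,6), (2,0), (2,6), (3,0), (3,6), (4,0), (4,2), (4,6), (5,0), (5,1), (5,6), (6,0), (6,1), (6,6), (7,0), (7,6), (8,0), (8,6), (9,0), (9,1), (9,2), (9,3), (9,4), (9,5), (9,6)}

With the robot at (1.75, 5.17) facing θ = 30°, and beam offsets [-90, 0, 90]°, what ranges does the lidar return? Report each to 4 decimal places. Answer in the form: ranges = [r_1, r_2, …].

beam 1: φ=-90°, α=300°
  dir = (cos 300°, sin 300°) = (0.5000, -0.8660); from cell (1,5)
  next x-line at t=0.5000, next y-line at t=0.1963; Δt_x=2.0000, Δt_y=1.1547
    y: enter (1,4) at t=0.1963
    x: enter (2,4) at t=0.5000
    y: enter (2,3) at t=1.3510
    x: enter (3,3) at t=2.5000
    y: enter (3,2) at t=2.5057
    y: enter (3,1) at t=3.6604
    x: enter (4,1) at t=4.5000
    y: enter (4,0) at t=4.8151 ← occupied
  → r_1 = 4.8151
beam 2: φ=0°, α=30°
  dir = (cos 30°, sin 30°) = (0.8660, 0.5000); from cell (1,5)
  next x-line at t=0.2887, next y-line at t=1.6600; Δt_x=1.1547, Δt_y=2.0000
    x: enter (2,5) at t=0.2887
    x: enter (3,5) at t=1.4434
    y: enter (3,6) at t=1.6600 ← occupied
  → r_2 = 1.6600
beam 3: φ=90°, α=120°
  dir = (cos 120°, sin 120°) = (-0.5000, 0.8660); from cell (1,5)
  next x-line at t=1.5000, next y-line at t=0.9584; Δt_x=2.0000, Δt_y=1.1547
    y: enter (1,6) at t=0.9584 ← occupied
  → r_3 = 0.9584

ranges = [4.8151, 1.6600, 0.9584]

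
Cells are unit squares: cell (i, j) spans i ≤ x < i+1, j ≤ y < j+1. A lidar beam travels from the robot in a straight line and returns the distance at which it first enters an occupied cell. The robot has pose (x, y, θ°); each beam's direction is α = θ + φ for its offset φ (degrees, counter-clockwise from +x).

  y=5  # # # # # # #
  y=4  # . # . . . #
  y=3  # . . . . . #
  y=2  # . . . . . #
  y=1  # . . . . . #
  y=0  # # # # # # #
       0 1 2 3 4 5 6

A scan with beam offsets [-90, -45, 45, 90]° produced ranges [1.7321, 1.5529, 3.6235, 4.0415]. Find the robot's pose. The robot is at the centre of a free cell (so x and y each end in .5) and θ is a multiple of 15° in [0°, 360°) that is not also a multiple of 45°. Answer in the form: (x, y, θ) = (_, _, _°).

(x, y, θ) = (2.5, 2.5, 300°)

Enumerate (i+0.5, j+0.5, θ) over the 19 free cells and 16 admissible headings. For each, cast all 4 beams and compare to the given ranges.
  (2.5, 2.5, 75°): beam 1 = 3.6235 ≠ 1.7321 ✗
  (3.5, 2.5, 150°): beam 1 = 2.8868 ≠ 1.7321 ✗
  (5.5, 1.5, 60°): beam 1 = 0.5774 ≠ 1.7321 ✗
  (2.5, 1.5, 300°): beam 1 = 1.0000 ≠ 1.7321 ✗
  …
  (2.5, 2.5, 300°): r_1=1.7321, r_2=1.5529, r_3=3.6235, r_4=4.0415 — all match ✓
Only this pose fits every beam.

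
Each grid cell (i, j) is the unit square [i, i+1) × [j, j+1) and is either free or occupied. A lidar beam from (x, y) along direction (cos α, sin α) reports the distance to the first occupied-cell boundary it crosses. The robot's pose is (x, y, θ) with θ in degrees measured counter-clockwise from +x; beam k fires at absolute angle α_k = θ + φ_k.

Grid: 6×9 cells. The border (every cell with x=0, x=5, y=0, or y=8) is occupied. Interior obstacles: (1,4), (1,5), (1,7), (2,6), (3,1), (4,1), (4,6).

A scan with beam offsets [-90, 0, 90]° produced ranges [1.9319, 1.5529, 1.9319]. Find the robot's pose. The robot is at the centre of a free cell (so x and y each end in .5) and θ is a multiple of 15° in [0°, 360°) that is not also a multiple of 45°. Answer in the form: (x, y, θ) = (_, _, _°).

(x, y, θ) = (2.5, 3.5, 195°)

The pose lattice has 21·16 = 336 candidates. Test each by forward raycasting.
  (3.5, 3.5, 30°): beam 1 = 1.7321 ≠ 1.9319 ✗
  (4.5, 4.5, 150°): beam 1 = 1.0000 ≠ 1.9319 ✗
  (2.5, 2.5, 75°): beam 2 = 5.6940 ≠ 1.5529 ✗
  …
  (2.5, 3.5, 195°): r_1=1.9319, r_2=1.5529, r_3=1.9319 — all match ✓
No second candidate reproduces the full scan.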